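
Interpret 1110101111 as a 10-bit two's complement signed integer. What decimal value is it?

MSB is 1, so the value is negative. Find the magnitude:
1. Invert bits:  0001010000
2. Add 1:        0001010001  = 81
3. Apply sign:   -81

Answer: -81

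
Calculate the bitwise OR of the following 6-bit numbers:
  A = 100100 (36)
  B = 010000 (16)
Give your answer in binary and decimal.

Apply | to each column (1 where either bit is 1):
  100100
| 010000
--------
  110100

Answer: 110100 (52)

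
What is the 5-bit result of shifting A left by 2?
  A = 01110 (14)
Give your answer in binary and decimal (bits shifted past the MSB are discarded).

Shift left by 2: drop the top 2 bit(s), append 2 zero(s) on the right.
  01110  ->  discard [01], keep [110], append 00
= 11000

Answer: 11000 (24)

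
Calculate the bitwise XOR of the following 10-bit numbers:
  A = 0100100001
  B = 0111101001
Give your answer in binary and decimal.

Apply ^ to each column (1 where bits differ):
  0100100001
^ 0111101001
------------
  0011001000

Answer: 0011001000 (200)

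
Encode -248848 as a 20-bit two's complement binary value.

1. Binary of +248848:  00111100110000010000
2. Invert bits:     11000011001111101111
3. Add 1:           11000011001111110000

Answer: 11000011001111110000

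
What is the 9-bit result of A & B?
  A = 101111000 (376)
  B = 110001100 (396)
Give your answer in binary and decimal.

Apply & to each column (1 only where both bits are 1):
  101111000
& 110001100
-----------
  100001000

Answer: 100001000 (264)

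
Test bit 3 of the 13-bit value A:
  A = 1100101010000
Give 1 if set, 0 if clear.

Bit 3 is the 4th from the right.
  1100101010000
           ^
That bit is 0.

Answer: 0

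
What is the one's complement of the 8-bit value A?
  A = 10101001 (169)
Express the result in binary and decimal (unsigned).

Flip each bit (0->1, 1->0):
  10101001
  01010110

Answer: 01010110 (86)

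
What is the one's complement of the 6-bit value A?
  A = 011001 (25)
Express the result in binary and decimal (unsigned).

Flip each bit (0->1, 1->0):
  011001
  100110

Answer: 100110 (38)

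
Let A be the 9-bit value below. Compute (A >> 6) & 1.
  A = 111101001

Bit 6 is the 7th from the right.
  111101001
    ^
That bit is 1.

Answer: 1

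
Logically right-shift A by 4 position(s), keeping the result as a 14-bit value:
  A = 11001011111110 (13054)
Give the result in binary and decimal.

Logical shift right by 4: drop the bottom 4 bit(s), prepend 4 zero(s) on the left.
  11001011111110  ->  keep [1100101111], discard [1110], prepend 0000
= 00001100101111

Answer: 00001100101111 (815)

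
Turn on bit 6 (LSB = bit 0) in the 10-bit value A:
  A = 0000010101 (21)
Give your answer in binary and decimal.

Mask = 1 << 6 = 0001000000
Bit 6 of A is 0, so OR-ing with the mask flips it to 1.
  0000010101
| 0001000000
------------
  0001010101

Answer: 0001010101 (85)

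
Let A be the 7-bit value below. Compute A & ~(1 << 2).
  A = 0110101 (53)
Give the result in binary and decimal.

Mask = ~(1 << 2) = 1111011
Bit 2 of A is 1, so AND-ing with the mask clears it to 0.
  0110101
& 1111011
---------
  0110001

Answer: 0110001 (49)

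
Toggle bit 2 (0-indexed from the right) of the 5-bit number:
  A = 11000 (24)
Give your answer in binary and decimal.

Mask = 1 << 2 = 00100
Bit 2 of A is 0; XOR with the mask flips it to 1.
  11000
^ 00100
-------
  11100

Answer: 11100 (28)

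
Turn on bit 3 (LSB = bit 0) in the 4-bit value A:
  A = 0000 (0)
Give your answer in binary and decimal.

Mask = 1 << 3 = 1000
Bit 3 of A is 0, so OR-ing with the mask flips it to 1.
  0000
| 1000
------
  1000

Answer: 1000 (8)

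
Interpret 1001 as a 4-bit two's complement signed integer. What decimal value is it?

MSB is 1, so the value is negative. Find the magnitude:
1. Invert bits:  0110
2. Add 1:        0111  = 7
3. Apply sign:   -7

Answer: -7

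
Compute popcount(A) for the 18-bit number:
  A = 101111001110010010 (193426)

101111001110010010
1-bits at positions (from bit 0 = LSB): 1, 4, 7, 8, 9, 12, 13, 14, 15, 17
Count = 10

Answer: 10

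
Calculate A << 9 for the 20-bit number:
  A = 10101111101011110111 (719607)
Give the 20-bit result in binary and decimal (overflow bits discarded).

Shift left by 9: drop the top 9 bit(s), append 9 zero(s) on the right.
  10101111101011110111  ->  discard [101011111], keep [01011110111], append 000000000
= 01011110111000000000

Answer: 01011110111000000000 (388608)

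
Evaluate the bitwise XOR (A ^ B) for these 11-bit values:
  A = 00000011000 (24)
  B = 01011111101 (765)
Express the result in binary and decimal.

Apply ^ to each column (1 where bits differ):
  00000011000
^ 01011111101
-------------
  01011100101

Answer: 01011100101 (741)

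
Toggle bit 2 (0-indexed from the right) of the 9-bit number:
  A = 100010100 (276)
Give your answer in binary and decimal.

Mask = 1 << 2 = 000000100
Bit 2 of A is 1; XOR with the mask flips it to 0.
  100010100
^ 000000100
-----------
  100010000

Answer: 100010000 (272)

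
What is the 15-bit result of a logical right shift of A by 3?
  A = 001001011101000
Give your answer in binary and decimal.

Logical shift right by 3: drop the bottom 3 bit(s), prepend 3 zero(s) on the left.
  001001011101000  ->  keep [001001011101], discard [000], prepend 000
= 000001001011101

Answer: 000001001011101 (605)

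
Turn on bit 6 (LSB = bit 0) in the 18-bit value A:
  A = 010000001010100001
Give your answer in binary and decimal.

Mask = 1 << 6 = 000000000001000000
Bit 6 of A is 0, so OR-ing with the mask flips it to 1.
  010000001010100001
| 000000000001000000
--------------------
  010000001011100001

Answer: 010000001011100001 (66273)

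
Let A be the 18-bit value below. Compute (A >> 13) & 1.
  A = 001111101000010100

Bit 13 is the 14th from the right.
  001111101000010100
      ^
That bit is 1.

Answer: 1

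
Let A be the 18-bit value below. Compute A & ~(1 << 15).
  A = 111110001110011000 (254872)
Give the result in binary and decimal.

Mask = ~(1 << 15) = 110111111111111111
Bit 15 of A is 1, so AND-ing with the mask clears it to 0.
  111110001110011000
& 110111111111111111
--------------------
  110110001110011000

Answer: 110110001110011000 (222104)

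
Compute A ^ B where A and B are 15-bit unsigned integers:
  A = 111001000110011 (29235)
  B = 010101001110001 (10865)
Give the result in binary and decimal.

Apply ^ to each column (1 where bits differ):
  111001000110011
^ 010101001110001
-----------------
  101100001000010

Answer: 101100001000010 (22594)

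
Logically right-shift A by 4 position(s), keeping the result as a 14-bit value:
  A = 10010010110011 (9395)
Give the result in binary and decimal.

Logical shift right by 4: drop the bottom 4 bit(s), prepend 4 zero(s) on the left.
  10010010110011  ->  keep [1001001011], discard [0011], prepend 0000
= 00001001001011

Answer: 00001001001011 (587)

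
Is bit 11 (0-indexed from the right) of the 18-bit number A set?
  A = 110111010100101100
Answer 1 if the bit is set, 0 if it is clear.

Bit 11 is the 12th from the right.
  110111010100101100
        ^
That bit is 0.

Answer: 0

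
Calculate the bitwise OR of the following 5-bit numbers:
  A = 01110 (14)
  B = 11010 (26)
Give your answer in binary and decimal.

Apply | to each column (1 where either bit is 1):
  01110
| 11010
-------
  11110

Answer: 11110 (30)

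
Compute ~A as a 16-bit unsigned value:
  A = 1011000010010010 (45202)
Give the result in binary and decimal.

Flip each bit (0->1, 1->0):
  1011000010010010
  0100111101101101

Answer: 0100111101101101 (20333)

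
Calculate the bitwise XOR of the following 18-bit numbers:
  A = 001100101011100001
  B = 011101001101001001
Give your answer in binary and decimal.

Apply ^ to each column (1 where bits differ):
  001100101011100001
^ 011101001101001001
--------------------
  010001100110101000

Answer: 010001100110101000 (72104)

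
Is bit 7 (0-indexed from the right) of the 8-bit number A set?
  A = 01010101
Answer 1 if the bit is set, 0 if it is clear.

Bit 7 is the 8th from the right.
  01010101
  ^
That bit is 0.

Answer: 0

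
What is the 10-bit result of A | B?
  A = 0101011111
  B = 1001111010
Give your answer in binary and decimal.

Apply | to each column (1 where either bit is 1):
  0101011111
| 1001111010
------------
  1101111111

Answer: 1101111111 (895)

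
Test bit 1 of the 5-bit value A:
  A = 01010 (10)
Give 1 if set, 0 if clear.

Bit 1 is the 2nd from the right.
  01010
     ^
That bit is 1.

Answer: 1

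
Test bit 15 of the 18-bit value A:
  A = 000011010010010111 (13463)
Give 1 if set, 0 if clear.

Bit 15 is the 16th from the right.
  000011010010010111
    ^
That bit is 0.

Answer: 0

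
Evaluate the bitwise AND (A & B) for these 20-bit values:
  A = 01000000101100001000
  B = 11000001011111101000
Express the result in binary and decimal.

Apply & to each column (1 only where both bits are 1):
  01000000101100001000
& 11000001011111101000
----------------------
  01000000001100001000

Answer: 01000000001100001000 (262920)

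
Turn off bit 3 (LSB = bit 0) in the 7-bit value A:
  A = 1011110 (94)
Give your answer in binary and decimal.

Mask = ~(1 << 3) = 1110111
Bit 3 of A is 1, so AND-ing with the mask clears it to 0.
  1011110
& 1110111
---------
  1010110

Answer: 1010110 (86)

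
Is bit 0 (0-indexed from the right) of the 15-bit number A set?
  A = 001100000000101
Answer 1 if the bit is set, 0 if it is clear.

Bit 0 is the 1st from the right.
  001100000000101
                ^
That bit is 1.

Answer: 1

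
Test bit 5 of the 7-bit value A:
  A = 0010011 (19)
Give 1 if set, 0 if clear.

Bit 5 is the 6th from the right.
  0010011
   ^
That bit is 0.

Answer: 0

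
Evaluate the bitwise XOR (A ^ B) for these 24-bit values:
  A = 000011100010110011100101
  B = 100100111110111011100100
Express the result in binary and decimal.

Apply ^ to each column (1 where bits differ):
  000011100010110011100101
^ 100100111110111011100100
--------------------------
  100111011100001000000001

Answer: 100111011100001000000001 (10338817)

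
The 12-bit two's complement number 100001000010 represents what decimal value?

MSB is 1, so the value is negative. Find the magnitude:
1. Invert bits:  011110111101
2. Add 1:        011110111110  = 1982
3. Apply sign:   -1982

Answer: -1982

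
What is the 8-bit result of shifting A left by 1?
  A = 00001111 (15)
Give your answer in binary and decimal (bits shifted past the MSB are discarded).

Shift left by 1: drop the top 1 bit(s), append 1 zero(s) on the right.
  00001111  ->  discard [0], keep [0001111], append 0
= 00011110

Answer: 00011110 (30)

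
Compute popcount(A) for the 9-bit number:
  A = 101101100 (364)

101101100
1-bits at positions (from bit 0 = LSB): 2, 3, 5, 6, 8
Count = 5

Answer: 5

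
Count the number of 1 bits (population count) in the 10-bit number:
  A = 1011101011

1011101011
1-bits at positions (from bit 0 = LSB): 0, 1, 3, 5, 6, 7, 9
Count = 7

Answer: 7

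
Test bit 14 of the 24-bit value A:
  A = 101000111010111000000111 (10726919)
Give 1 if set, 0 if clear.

Bit 14 is the 15th from the right.
  101000111010111000000111
           ^
That bit is 0.

Answer: 0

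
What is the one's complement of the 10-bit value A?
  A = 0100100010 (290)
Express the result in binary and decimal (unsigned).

Flip each bit (0->1, 1->0):
  0100100010
  1011011101

Answer: 1011011101 (733)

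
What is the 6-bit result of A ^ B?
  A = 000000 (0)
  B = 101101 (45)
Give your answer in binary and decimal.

Apply ^ to each column (1 where bits differ):
  000000
^ 101101
--------
  101101

Answer: 101101 (45)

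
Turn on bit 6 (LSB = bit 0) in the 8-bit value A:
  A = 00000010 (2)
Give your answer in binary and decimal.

Mask = 1 << 6 = 01000000
Bit 6 of A is 0, so OR-ing with the mask flips it to 1.
  00000010
| 01000000
----------
  01000010

Answer: 01000010 (66)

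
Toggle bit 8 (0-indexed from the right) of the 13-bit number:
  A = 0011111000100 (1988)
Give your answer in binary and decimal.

Mask = 1 << 8 = 0000100000000
Bit 8 of A is 1; XOR with the mask flips it to 0.
  0011111000100
^ 0000100000000
---------------
  0011011000100

Answer: 0011011000100 (1732)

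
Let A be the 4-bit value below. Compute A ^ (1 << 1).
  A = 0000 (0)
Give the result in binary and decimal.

Mask = 1 << 1 = 0010
Bit 1 of A is 0; XOR with the mask flips it to 1.
  0000
^ 0010
------
  0010

Answer: 0010 (2)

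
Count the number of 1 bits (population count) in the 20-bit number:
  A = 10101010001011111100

10101010001011111100
1-bits at positions (from bit 0 = LSB): 2, 3, 4, 5, 6, 7, 9, 13, 15, 17, 19
Count = 11

Answer: 11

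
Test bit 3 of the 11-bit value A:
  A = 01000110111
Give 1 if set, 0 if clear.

Bit 3 is the 4th from the right.
  01000110111
         ^
That bit is 0.

Answer: 0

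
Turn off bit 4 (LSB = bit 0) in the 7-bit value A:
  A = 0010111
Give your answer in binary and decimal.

Mask = ~(1 << 4) = 1101111
Bit 4 of A is 1, so AND-ing with the mask clears it to 0.
  0010111
& 1101111
---------
  0000111

Answer: 0000111 (7)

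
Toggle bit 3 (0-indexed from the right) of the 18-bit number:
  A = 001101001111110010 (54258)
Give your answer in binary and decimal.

Mask = 1 << 3 = 000000000000001000
Bit 3 of A is 0; XOR with the mask flips it to 1.
  001101001111110010
^ 000000000000001000
--------------------
  001101001111111010

Answer: 001101001111111010 (54266)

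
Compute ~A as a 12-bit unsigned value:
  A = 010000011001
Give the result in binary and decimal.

Flip each bit (0->1, 1->0):
  010000011001
  101111100110

Answer: 101111100110 (3046)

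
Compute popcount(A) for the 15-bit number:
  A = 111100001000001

111100001000001
1-bits at positions (from bit 0 = LSB): 0, 6, 11, 12, 13, 14
Count = 6

Answer: 6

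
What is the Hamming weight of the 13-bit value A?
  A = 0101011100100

0101011100100
1-bits at positions (from bit 0 = LSB): 2, 5, 6, 7, 9, 11
Count = 6

Answer: 6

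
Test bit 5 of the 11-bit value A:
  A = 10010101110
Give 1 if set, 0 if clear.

Bit 5 is the 6th from the right.
  10010101110
       ^
That bit is 1.

Answer: 1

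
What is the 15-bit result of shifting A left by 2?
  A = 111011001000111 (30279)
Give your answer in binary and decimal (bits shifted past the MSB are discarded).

Shift left by 2: drop the top 2 bit(s), append 2 zero(s) on the right.
  111011001000111  ->  discard [11], keep [1011001000111], append 00
= 101100100011100

Answer: 101100100011100 (22812)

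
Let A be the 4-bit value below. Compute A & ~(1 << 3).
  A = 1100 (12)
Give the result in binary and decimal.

Mask = ~(1 << 3) = 0111
Bit 3 of A is 1, so AND-ing with the mask clears it to 0.
  1100
& 0111
------
  0100

Answer: 0100 (4)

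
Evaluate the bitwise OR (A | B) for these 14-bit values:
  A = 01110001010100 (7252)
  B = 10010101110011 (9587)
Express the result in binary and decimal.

Apply | to each column (1 where either bit is 1):
  01110001010100
| 10010101110011
----------------
  11110101110111

Answer: 11110101110111 (15735)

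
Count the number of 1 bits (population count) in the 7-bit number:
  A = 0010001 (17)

0010001
1-bits at positions (from bit 0 = LSB): 0, 4
Count = 2

Answer: 2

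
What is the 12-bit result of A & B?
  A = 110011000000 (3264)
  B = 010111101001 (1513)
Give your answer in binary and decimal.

Apply & to each column (1 only where both bits are 1):
  110011000000
& 010111101001
--------------
  010011000000

Answer: 010011000000 (1216)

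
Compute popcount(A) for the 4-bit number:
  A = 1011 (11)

1011
1-bits at positions (from bit 0 = LSB): 0, 1, 3
Count = 3

Answer: 3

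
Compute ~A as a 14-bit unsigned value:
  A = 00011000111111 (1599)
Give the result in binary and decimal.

Flip each bit (0->1, 1->0):
  00011000111111
  11100111000000

Answer: 11100111000000 (14784)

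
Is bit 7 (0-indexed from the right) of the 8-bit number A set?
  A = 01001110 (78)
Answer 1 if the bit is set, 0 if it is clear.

Bit 7 is the 8th from the right.
  01001110
  ^
That bit is 0.

Answer: 0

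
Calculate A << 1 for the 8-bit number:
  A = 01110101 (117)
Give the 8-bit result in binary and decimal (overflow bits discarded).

Shift left by 1: drop the top 1 bit(s), append 1 zero(s) on the right.
  01110101  ->  discard [0], keep [1110101], append 0
= 11101010

Answer: 11101010 (234)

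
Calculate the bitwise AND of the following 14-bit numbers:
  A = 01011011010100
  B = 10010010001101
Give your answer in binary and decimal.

Apply & to each column (1 only where both bits are 1):
  01011011010100
& 10010010001101
----------------
  00010010000100

Answer: 00010010000100 (1156)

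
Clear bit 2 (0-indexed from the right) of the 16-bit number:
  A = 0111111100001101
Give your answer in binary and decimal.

Mask = ~(1 << 2) = 1111111111111011
Bit 2 of A is 1, so AND-ing with the mask clears it to 0.
  0111111100001101
& 1111111111111011
------------------
  0111111100001001

Answer: 0111111100001001 (32521)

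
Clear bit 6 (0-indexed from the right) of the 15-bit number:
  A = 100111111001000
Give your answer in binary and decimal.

Mask = ~(1 << 6) = 111111110111111
Bit 6 of A is 1, so AND-ing with the mask clears it to 0.
  100111111001000
& 111111110111111
-----------------
  100111110001000

Answer: 100111110001000 (20360)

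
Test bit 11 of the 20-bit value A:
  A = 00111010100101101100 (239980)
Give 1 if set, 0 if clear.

Bit 11 is the 12th from the right.
  00111010100101101100
          ^
That bit is 1.

Answer: 1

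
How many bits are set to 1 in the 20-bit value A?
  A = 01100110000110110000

01100110000110110000
1-bits at positions (from bit 0 = LSB): 4, 5, 7, 8, 13, 14, 17, 18
Count = 8

Answer: 8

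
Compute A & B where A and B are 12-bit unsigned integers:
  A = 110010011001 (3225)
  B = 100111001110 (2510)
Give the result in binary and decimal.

Apply & to each column (1 only where both bits are 1):
  110010011001
& 100111001110
--------------
  100010001000

Answer: 100010001000 (2184)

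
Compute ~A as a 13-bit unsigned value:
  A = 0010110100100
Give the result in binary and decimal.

Flip each bit (0->1, 1->0):
  0010110100100
  1101001011011

Answer: 1101001011011 (6747)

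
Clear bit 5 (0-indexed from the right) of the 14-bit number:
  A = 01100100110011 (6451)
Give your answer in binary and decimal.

Mask = ~(1 << 5) = 11111111011111
Bit 5 of A is 1, so AND-ing with the mask clears it to 0.
  01100100110011
& 11111111011111
----------------
  01100100010011

Answer: 01100100010011 (6419)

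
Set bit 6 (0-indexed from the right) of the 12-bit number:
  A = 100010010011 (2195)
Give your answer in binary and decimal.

Mask = 1 << 6 = 000001000000
Bit 6 of A is 0, so OR-ing with the mask flips it to 1.
  100010010011
| 000001000000
--------------
  100011010011

Answer: 100011010011 (2259)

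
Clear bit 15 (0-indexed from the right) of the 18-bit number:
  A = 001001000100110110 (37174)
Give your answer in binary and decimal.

Mask = ~(1 << 15) = 110111111111111111
Bit 15 of A is 1, so AND-ing with the mask clears it to 0.
  001001000100110110
& 110111111111111111
--------------------
  000001000100110110

Answer: 000001000100110110 (4406)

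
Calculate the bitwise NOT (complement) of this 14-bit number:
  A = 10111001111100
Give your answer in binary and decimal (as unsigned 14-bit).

Flip each bit (0->1, 1->0):
  10111001111100
  01000110000011

Answer: 01000110000011 (4483)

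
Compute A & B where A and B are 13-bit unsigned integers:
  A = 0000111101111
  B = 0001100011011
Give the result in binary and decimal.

Apply & to each column (1 only where both bits are 1):
  0000111101111
& 0001100011011
---------------
  0000100001011

Answer: 0000100001011 (267)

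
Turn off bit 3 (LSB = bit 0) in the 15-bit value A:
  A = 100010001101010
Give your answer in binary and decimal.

Mask = ~(1 << 3) = 111111111110111
Bit 3 of A is 1, so AND-ing with the mask clears it to 0.
  100010001101010
& 111111111110111
-----------------
  100010001100010

Answer: 100010001100010 (17506)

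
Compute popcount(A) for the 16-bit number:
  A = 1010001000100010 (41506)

1010001000100010
1-bits at positions (from bit 0 = LSB): 1, 5, 9, 13, 15
Count = 5

Answer: 5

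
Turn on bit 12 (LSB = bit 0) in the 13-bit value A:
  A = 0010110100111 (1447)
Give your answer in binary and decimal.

Mask = 1 << 12 = 1000000000000
Bit 12 of A is 0, so OR-ing with the mask flips it to 1.
  0010110100111
| 1000000000000
---------------
  1010110100111

Answer: 1010110100111 (5543)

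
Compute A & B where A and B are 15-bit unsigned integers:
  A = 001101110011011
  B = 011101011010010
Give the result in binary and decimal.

Apply & to each column (1 only where both bits are 1):
  001101110011011
& 011101011010010
-----------------
  001101010010010

Answer: 001101010010010 (6802)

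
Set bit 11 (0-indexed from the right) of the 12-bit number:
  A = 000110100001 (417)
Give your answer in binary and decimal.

Mask = 1 << 11 = 100000000000
Bit 11 of A is 0, so OR-ing with the mask flips it to 1.
  000110100001
| 100000000000
--------------
  100110100001

Answer: 100110100001 (2465)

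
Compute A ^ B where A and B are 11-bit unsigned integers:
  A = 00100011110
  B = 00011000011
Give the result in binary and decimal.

Apply ^ to each column (1 where bits differ):
  00100011110
^ 00011000011
-------------
  00111011101

Answer: 00111011101 (477)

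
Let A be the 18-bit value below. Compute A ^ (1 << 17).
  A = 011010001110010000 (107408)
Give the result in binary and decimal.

Mask = 1 << 17 = 100000000000000000
Bit 17 of A is 0; XOR with the mask flips it to 1.
  011010001110010000
^ 100000000000000000
--------------------
  111010001110010000

Answer: 111010001110010000 (238480)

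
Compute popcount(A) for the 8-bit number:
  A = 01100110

01100110
1-bits at positions (from bit 0 = LSB): 1, 2, 5, 6
Count = 4

Answer: 4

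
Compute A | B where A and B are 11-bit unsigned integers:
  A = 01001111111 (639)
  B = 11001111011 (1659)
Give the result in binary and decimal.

Apply | to each column (1 where either bit is 1):
  01001111111
| 11001111011
-------------
  11001111111

Answer: 11001111111 (1663)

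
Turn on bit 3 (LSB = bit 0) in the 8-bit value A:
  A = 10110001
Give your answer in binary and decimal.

Mask = 1 << 3 = 00001000
Bit 3 of A is 0, so OR-ing with the mask flips it to 1.
  10110001
| 00001000
----------
  10111001

Answer: 10111001 (185)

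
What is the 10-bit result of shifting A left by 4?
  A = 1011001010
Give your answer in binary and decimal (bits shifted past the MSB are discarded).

Shift left by 4: drop the top 4 bit(s), append 4 zero(s) on the right.
  1011001010  ->  discard [1011], keep [001010], append 0000
= 0010100000

Answer: 0010100000 (160)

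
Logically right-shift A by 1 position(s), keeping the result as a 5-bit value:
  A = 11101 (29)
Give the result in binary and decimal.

Logical shift right by 1: drop the bottom 1 bit(s), prepend 1 zero(s) on the left.
  11101  ->  keep [1110], discard [1], prepend 0
= 01110

Answer: 01110 (14)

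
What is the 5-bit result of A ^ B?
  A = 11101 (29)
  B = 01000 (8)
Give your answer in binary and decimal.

Apply ^ to each column (1 where bits differ):
  11101
^ 01000
-------
  10101

Answer: 10101 (21)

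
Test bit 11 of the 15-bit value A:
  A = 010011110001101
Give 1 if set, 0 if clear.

Bit 11 is the 12th from the right.
  010011110001101
     ^
That bit is 0.

Answer: 0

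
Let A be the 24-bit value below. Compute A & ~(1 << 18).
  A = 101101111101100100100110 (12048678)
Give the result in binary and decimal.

Mask = ~(1 << 18) = 111110111111111111111111
Bit 18 of A is 1, so AND-ing with the mask clears it to 0.
  101101111101100100100110
& 111110111111111111111111
--------------------------
  101100111101100100100110

Answer: 101100111101100100100110 (11786534)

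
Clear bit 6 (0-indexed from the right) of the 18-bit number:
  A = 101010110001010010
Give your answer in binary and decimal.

Mask = ~(1 << 6) = 111111111110111111
Bit 6 of A is 1, so AND-ing with the mask clears it to 0.
  101010110001010010
& 111111111110111111
--------------------
  101010110000010010

Answer: 101010110000010010 (175122)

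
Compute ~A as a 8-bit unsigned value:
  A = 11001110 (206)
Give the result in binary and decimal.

Flip each bit (0->1, 1->0):
  11001110
  00110001

Answer: 00110001 (49)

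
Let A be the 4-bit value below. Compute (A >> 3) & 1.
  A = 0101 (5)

Bit 3 is the 4th from the right.
  0101
  ^
That bit is 0.

Answer: 0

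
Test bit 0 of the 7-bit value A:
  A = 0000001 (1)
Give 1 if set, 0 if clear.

Bit 0 is the 1st from the right.
  0000001
        ^
That bit is 1.

Answer: 1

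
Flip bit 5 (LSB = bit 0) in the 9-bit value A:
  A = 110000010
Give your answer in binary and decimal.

Mask = 1 << 5 = 000100000
Bit 5 of A is 0; XOR with the mask flips it to 1.
  110000010
^ 000100000
-----------
  110100010

Answer: 110100010 (418)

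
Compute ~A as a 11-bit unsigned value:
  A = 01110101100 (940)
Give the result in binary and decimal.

Flip each bit (0->1, 1->0):
  01110101100
  10001010011

Answer: 10001010011 (1107)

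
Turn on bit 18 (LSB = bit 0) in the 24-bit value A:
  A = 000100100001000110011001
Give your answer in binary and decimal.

Mask = 1 << 18 = 000001000000000000000000
Bit 18 of A is 0, so OR-ing with the mask flips it to 1.
  000100100001000110011001
| 000001000000000000000000
--------------------------
  000101100001000110011001

Answer: 000101100001000110011001 (1446297)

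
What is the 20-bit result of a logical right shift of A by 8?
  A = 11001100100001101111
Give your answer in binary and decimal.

Logical shift right by 8: drop the bottom 8 bit(s), prepend 8 zero(s) on the left.
  11001100100001101111  ->  keep [110011001000], discard [01101111], prepend 00000000
= 00000000110011001000

Answer: 00000000110011001000 (3272)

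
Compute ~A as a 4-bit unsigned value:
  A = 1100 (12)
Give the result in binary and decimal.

Flip each bit (0->1, 1->0):
  1100
  0011

Answer: 0011 (3)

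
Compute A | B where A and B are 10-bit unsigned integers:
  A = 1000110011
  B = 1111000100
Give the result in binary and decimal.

Apply | to each column (1 where either bit is 1):
  1000110011
| 1111000100
------------
  1111110111

Answer: 1111110111 (1015)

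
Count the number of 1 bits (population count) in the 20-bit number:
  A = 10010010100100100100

10010010100100100100
1-bits at positions (from bit 0 = LSB): 2, 5, 8, 11, 13, 16, 19
Count = 7

Answer: 7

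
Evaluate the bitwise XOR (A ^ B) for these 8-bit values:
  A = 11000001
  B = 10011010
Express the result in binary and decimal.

Apply ^ to each column (1 where bits differ):
  11000001
^ 10011010
----------
  01011011

Answer: 01011011 (91)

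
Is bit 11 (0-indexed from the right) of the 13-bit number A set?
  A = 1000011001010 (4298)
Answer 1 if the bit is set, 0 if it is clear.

Bit 11 is the 12th from the right.
  1000011001010
   ^
That bit is 0.

Answer: 0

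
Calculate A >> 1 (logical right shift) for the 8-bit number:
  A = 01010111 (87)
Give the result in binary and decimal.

Logical shift right by 1: drop the bottom 1 bit(s), prepend 1 zero(s) on the left.
  01010111  ->  keep [0101011], discard [1], prepend 0
= 00101011

Answer: 00101011 (43)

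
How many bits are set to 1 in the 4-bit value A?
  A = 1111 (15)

1111
1-bits at positions (from bit 0 = LSB): 0, 1, 2, 3
Count = 4

Answer: 4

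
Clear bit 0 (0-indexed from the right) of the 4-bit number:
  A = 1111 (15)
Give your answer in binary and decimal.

Mask = ~(1 << 0) = 1110
Bit 0 of A is 1, so AND-ing with the mask clears it to 0.
  1111
& 1110
------
  1110

Answer: 1110 (14)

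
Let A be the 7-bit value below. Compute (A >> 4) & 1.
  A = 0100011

Bit 4 is the 5th from the right.
  0100011
    ^
That bit is 0.

Answer: 0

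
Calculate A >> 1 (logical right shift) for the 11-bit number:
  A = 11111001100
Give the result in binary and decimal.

Logical shift right by 1: drop the bottom 1 bit(s), prepend 1 zero(s) on the left.
  11111001100  ->  keep [1111100110], discard [0], prepend 0
= 01111100110

Answer: 01111100110 (998)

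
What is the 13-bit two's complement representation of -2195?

1. Binary of +2195:  0100010010011
2. Invert bits:     1011101101100
3. Add 1:           1011101101101

Answer: 1011101101101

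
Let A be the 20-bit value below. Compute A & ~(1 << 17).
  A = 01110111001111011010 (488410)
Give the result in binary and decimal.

Mask = ~(1 << 17) = 11011111111111111111
Bit 17 of A is 1, so AND-ing with the mask clears it to 0.
  01110111001111011010
& 11011111111111111111
----------------------
  01010111001111011010

Answer: 01010111001111011010 (357338)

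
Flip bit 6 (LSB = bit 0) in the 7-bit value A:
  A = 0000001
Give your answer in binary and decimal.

Mask = 1 << 6 = 1000000
Bit 6 of A is 0; XOR with the mask flips it to 1.
  0000001
^ 1000000
---------
  1000001

Answer: 1000001 (65)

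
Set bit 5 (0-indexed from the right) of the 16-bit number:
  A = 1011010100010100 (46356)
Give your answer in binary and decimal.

Mask = 1 << 5 = 0000000000100000
Bit 5 of A is 0, so OR-ing with the mask flips it to 1.
  1011010100010100
| 0000000000100000
------------------
  1011010100110100

Answer: 1011010100110100 (46388)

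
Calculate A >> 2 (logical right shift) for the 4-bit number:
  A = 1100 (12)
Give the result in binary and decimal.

Logical shift right by 2: drop the bottom 2 bit(s), prepend 2 zero(s) on the left.
  1100  ->  keep [11], discard [00], prepend 00
= 0011

Answer: 0011 (3)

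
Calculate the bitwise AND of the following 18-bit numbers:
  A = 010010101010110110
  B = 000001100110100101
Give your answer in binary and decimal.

Apply & to each column (1 only where both bits are 1):
  010010101010110110
& 000001100110100101
--------------------
  000000100010100100

Answer: 000000100010100100 (2212)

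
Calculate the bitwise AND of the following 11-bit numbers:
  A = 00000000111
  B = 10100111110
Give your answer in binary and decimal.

Apply & to each column (1 only where both bits are 1):
  00000000111
& 10100111110
-------------
  00000000110

Answer: 00000000110 (6)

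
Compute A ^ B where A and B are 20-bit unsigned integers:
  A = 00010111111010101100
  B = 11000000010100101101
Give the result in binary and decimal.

Apply ^ to each column (1 where bits differ):
  00010111111010101100
^ 11000000010100101101
----------------------
  11010111101110000001

Answer: 11010111101110000001 (883585)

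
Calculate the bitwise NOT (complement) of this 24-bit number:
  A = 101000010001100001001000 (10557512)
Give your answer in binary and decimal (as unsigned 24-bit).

Flip each bit (0->1, 1->0):
  101000010001100001001000
  010111101110011110110111

Answer: 010111101110011110110111 (6219703)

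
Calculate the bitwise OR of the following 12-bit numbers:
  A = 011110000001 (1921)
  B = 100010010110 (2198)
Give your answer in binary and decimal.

Apply | to each column (1 where either bit is 1):
  011110000001
| 100010010110
--------------
  111110010111

Answer: 111110010111 (3991)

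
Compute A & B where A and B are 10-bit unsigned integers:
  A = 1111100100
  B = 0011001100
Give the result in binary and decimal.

Apply & to each column (1 only where both bits are 1):
  1111100100
& 0011001100
------------
  0011000100

Answer: 0011000100 (196)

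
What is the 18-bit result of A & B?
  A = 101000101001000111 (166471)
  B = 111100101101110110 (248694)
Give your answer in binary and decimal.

Apply & to each column (1 only where both bits are 1):
  101000101001000111
& 111100101101110110
--------------------
  101000101001000110

Answer: 101000101001000110 (166470)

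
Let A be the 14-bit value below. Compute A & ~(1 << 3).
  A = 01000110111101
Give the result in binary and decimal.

Mask = ~(1 << 3) = 11111111110111
Bit 3 of A is 1, so AND-ing with the mask clears it to 0.
  01000110111101
& 11111111110111
----------------
  01000110110101

Answer: 01000110110101 (4533)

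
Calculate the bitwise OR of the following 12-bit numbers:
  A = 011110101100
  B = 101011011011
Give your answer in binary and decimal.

Apply | to each column (1 where either bit is 1):
  011110101100
| 101011011011
--------------
  111111111111

Answer: 111111111111 (4095)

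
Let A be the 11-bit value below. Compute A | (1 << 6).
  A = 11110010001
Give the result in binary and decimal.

Mask = 1 << 6 = 00001000000
Bit 6 of A is 0, so OR-ing with the mask flips it to 1.
  11110010001
| 00001000000
-------------
  11111010001

Answer: 11111010001 (2001)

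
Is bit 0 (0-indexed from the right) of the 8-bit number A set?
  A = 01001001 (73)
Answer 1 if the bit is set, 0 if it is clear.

Bit 0 is the 1st from the right.
  01001001
         ^
That bit is 1.

Answer: 1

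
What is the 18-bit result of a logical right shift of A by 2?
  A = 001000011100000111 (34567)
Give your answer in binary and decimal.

Logical shift right by 2: drop the bottom 2 bit(s), prepend 2 zero(s) on the left.
  001000011100000111  ->  keep [0010000111000001], discard [11], prepend 00
= 000010000111000001

Answer: 000010000111000001 (8641)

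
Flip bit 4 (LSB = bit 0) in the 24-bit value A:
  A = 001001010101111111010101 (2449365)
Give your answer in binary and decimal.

Mask = 1 << 4 = 000000000000000000010000
Bit 4 of A is 1; XOR with the mask flips it to 0.
  001001010101111111010101
^ 000000000000000000010000
--------------------------
  001001010101111111000101

Answer: 001001010101111111000101 (2449349)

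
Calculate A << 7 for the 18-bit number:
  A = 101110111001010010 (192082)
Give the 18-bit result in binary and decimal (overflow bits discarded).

Shift left by 7: drop the top 7 bit(s), append 7 zero(s) on the right.
  101110111001010010  ->  discard [1011101], keep [11001010010], append 0000000
= 110010100100000000

Answer: 110010100100000000 (207104)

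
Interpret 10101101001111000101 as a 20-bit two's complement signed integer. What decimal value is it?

MSB is 1, so the value is negative. Find the magnitude:
1. Invert bits:  01010010110000111010
2. Add 1:        01010010110000111011  = 339003
3. Apply sign:   -339003

Answer: -339003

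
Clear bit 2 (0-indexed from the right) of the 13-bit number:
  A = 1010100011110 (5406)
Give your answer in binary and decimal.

Mask = ~(1 << 2) = 1111111111011
Bit 2 of A is 1, so AND-ing with the mask clears it to 0.
  1010100011110
& 1111111111011
---------------
  1010100011010

Answer: 1010100011010 (5402)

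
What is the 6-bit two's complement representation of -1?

1. Binary of +1:  000001
2. Invert bits:     111110
3. Add 1:           111111

Answer: 111111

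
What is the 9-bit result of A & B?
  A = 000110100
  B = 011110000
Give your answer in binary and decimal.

Apply & to each column (1 only where both bits are 1):
  000110100
& 011110000
-----------
  000110000

Answer: 000110000 (48)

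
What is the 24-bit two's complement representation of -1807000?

1. Binary of +1807000:  000110111001001010011000
2. Invert bits:     111001000110110101100111
3. Add 1:           111001000110110101101000

Answer: 111001000110110101101000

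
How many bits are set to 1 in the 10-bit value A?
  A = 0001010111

0001010111
1-bits at positions (from bit 0 = LSB): 0, 1, 2, 4, 6
Count = 5

Answer: 5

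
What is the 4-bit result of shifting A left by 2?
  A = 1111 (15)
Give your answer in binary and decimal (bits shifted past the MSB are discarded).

Shift left by 2: drop the top 2 bit(s), append 2 zero(s) on the right.
  1111  ->  discard [11], keep [11], append 00
= 1100

Answer: 1100 (12)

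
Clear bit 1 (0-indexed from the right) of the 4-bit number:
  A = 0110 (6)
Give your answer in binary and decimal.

Mask = ~(1 << 1) = 1101
Bit 1 of A is 1, so AND-ing with the mask clears it to 0.
  0110
& 1101
------
  0100

Answer: 0100 (4)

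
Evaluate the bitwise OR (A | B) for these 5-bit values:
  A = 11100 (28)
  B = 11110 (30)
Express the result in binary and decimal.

Apply | to each column (1 where either bit is 1):
  11100
| 11110
-------
  11110

Answer: 11110 (30)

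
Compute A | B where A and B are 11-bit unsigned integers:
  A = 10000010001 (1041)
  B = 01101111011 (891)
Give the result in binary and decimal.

Apply | to each column (1 where either bit is 1):
  10000010001
| 01101111011
-------------
  11101111011

Answer: 11101111011 (1915)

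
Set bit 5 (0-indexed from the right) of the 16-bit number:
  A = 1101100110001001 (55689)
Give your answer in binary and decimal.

Mask = 1 << 5 = 0000000000100000
Bit 5 of A is 0, so OR-ing with the mask flips it to 1.
  1101100110001001
| 0000000000100000
------------------
  1101100110101001

Answer: 1101100110101001 (55721)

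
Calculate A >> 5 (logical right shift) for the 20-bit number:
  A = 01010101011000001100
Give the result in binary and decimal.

Logical shift right by 5: drop the bottom 5 bit(s), prepend 5 zero(s) on the left.
  01010101011000001100  ->  keep [010101010110000], discard [01100], prepend 00000
= 00000010101010110000

Answer: 00000010101010110000 (10928)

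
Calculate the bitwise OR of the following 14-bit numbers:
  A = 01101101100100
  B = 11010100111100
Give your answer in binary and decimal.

Apply | to each column (1 where either bit is 1):
  01101101100100
| 11010100111100
----------------
  11111101111100

Answer: 11111101111100 (16252)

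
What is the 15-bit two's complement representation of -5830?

1. Binary of +5830:  001011011000110
2. Invert bits:     110100100111001
3. Add 1:           110100100111010

Answer: 110100100111010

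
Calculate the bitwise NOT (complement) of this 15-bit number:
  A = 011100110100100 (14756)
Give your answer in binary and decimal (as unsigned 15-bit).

Flip each bit (0->1, 1->0):
  011100110100100
  100011001011011

Answer: 100011001011011 (18011)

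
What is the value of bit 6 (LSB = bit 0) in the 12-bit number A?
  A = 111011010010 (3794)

Bit 6 is the 7th from the right.
  111011010010
       ^
That bit is 1.

Answer: 1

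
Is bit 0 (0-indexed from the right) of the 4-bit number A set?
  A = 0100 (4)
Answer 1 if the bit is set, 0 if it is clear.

Bit 0 is the 1st from the right.
  0100
     ^
That bit is 0.

Answer: 0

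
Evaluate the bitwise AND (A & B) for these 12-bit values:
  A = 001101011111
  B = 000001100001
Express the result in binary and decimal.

Apply & to each column (1 only where both bits are 1):
  001101011111
& 000001100001
--------------
  000001000001

Answer: 000001000001 (65)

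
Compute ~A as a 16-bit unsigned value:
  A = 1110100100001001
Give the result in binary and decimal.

Flip each bit (0->1, 1->0):
  1110100100001001
  0001011011110110

Answer: 0001011011110110 (5878)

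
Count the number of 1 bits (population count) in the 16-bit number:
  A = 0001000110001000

0001000110001000
1-bits at positions (from bit 0 = LSB): 3, 7, 8, 12
Count = 4

Answer: 4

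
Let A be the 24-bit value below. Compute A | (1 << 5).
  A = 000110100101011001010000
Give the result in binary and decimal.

Mask = 1 << 5 = 000000000000000000100000
Bit 5 of A is 0, so OR-ing with the mask flips it to 1.
  000110100101011001010000
| 000000000000000000100000
--------------------------
  000110100101011001110000

Answer: 000110100101011001110000 (1726064)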